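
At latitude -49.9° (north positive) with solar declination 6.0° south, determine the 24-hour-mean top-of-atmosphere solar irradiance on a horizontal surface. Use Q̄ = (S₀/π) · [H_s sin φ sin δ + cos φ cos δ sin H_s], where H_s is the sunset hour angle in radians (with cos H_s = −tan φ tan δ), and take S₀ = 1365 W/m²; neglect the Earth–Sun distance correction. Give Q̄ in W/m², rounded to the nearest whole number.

335 W/m²

The sunset hour angle satisfies cos H_s = −tan φ tan δ = -0.1248, giving H_s = 97.17°. In radians, H_s = 1.6959.
H_s sin φ sin δ = 1.6959 × -0.7649 × -0.1045 = 0.1356.
cos φ cos δ sin H_s = 0.6441 × 0.9945 × 0.9922 = 0.6356.
Q̄ = (1365/π) × (0.1356 + 0.6356) = 434.49 × 0.7712 = 335.08 W/m².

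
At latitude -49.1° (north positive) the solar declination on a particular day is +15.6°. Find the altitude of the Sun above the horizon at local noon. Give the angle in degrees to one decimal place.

At local solar noon the hour angle is zero, so the elevation is 90° − |φ − δ| = 90° − |-49.1° − (15.6°)| = 90° − 64.7° = 25.3°.

25.3°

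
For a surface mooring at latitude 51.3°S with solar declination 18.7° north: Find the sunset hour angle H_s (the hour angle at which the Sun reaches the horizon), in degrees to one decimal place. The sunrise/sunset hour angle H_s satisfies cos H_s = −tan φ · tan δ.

−tan φ tan δ = −(-1.2482)(0.3385) = 0.4225; H_s = arccos(0.4225) = 65.01°.

65.0°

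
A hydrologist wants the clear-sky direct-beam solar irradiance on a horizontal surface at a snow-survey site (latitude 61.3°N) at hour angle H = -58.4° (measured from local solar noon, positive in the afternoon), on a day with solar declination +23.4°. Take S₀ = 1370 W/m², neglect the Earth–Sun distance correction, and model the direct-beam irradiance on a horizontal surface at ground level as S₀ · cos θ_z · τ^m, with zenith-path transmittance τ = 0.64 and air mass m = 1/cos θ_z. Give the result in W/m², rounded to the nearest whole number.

367 W/m²

cos θ_z = sin(61.3°) sin(23.4°) + cos(61.3°) cos(23.4°) cos(-58.40°) = 0.3484 + 0.2309 = 0.5793.
Air mass m = 1/cos θ_z = 1/0.5793 = 1.726; τ^m = 0.64^1.726 = 0.4629.
Surface direct beam = 1370 × 0.5793 × 0.4629 = 367.38 W/m².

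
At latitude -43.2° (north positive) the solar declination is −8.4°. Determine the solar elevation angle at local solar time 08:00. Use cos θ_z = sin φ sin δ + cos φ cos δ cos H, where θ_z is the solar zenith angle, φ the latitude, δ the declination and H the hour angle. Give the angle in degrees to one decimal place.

27.4°

Hour angle H = 15° × (8 − 12) = -60.00°.
cos θ_z = sin(-43.2°) sin(-8.4°) + cos(-43.2°) cos(-8.4°) cos(-60.00°) = 0.1000 + 0.3606 = 0.4606.
θ_z = arccos(0.4606) = 62.57°, so the elevation is 90° − 62.57° = 27.43°.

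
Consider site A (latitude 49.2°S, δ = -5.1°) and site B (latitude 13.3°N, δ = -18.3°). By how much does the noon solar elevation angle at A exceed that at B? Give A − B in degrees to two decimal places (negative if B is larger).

-12.50°

A: 90° − |-49.2 − (-5.1)| = 45.90°.
B: 90° − |13.3 − (-18.3)| = 58.40°.
A − B = 45.90 − 58.40 = -12.50°.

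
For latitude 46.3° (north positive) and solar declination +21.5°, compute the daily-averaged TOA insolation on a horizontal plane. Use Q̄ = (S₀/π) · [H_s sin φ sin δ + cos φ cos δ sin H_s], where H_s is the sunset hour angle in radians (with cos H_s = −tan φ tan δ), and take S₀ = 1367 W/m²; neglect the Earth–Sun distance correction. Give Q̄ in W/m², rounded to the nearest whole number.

The sunset hour angle satisfies cos H_s = −tan φ tan δ = -0.4122, giving H_s = 114.34°. In radians, H_s = 1.9956.
H_s sin φ sin δ = 1.9956 × 0.7230 × 0.3665 = 0.5288.
cos φ cos δ sin H_s = 0.6909 × 0.9304 × 0.9111 = 0.5857.
Q̄ = (1367/π) × (0.5288 + 0.5857) = 435.13 × 1.1145 = 484.95 W/m².

485 W/m²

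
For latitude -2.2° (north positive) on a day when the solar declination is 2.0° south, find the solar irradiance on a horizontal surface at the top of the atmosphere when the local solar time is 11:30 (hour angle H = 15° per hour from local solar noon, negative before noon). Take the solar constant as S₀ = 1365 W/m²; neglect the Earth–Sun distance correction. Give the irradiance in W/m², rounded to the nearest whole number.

1353 W/m²

Hour angle H = 15° × (11.5 − 12) = -7.50°.
cos θ_z = sin(-2.2°) sin(-2.0°) + cos(-2.2°) cos(-2.0°) cos(-7.50°) = 0.0013 + 0.9901 = 0.9914.
Top-of-atmosphere irradiance = S₀ cos θ_z = 1365 × 0.9914 = 1353.26 W/m².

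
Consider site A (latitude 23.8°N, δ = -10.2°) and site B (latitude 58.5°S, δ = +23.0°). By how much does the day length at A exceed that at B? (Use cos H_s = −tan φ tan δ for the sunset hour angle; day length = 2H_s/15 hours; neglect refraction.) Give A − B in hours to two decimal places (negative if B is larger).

+5.24 h

A: H_s = arccos(−tan 23.8° · tan -10.2°) = 85.45°, so 2H_s/15 = 11.3933 h.
B: H_s = arccos(−tan -58.5° · tan 23.0°) = 46.16°, so 2H_s/15 = 6.1547 h.
A − B = 11.3933 − 6.1547 = 5.2386 h.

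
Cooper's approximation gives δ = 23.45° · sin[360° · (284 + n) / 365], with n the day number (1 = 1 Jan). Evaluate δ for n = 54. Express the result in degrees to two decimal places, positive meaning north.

-10.51°

360 × (284 + 54) / 365 = 333.370°; sin(333.370°) = -0.4482.
δ = 23.45 × -0.4482 = -10.510° ≈ -10.51°.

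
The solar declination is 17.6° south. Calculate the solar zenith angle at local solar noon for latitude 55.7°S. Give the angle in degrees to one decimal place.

At local solar noon the hour angle is zero, so the zenith angle is |φ − δ| = |-55.7° − (-17.6°)| = 38.1°.

38.1°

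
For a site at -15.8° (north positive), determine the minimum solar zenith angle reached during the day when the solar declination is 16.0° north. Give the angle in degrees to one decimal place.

At local solar noon the hour angle is zero, so the zenith angle is |φ − δ| = |-15.8° − (16.0°)| = 31.8°.

31.8°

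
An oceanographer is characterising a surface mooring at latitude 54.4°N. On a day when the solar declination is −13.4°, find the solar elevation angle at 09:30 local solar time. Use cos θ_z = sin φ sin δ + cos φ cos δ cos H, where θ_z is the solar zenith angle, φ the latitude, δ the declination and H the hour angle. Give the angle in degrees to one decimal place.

15.1°

Hour angle H = 15° × (9.5 − 12) = -37.50°.
cos θ_z = sin φ sin δ + cos φ cos δ cos H = (0.8131)(-0.2317) + (0.5821)(0.9728)(0.7934) = 0.2609.
θ_z = arccos(0.2609) = 74.88°, so the elevation is 90° − 74.88° = 15.12°.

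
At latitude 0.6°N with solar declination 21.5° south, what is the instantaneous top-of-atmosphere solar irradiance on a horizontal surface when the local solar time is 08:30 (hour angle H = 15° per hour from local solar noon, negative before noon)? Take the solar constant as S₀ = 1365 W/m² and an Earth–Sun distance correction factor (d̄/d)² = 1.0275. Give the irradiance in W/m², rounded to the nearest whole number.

789 W/m²

Hour angle H = 15° × (8.5 − 12) = -52.50°.
cos θ_z = sin(0.6°) sin(-21.5°) + cos(0.6°) cos(-21.5°) cos(-52.50°) = -0.0038 + 0.5664 = 0.5626.
Top-of-atmosphere irradiance = S₀ (d̄/d)² cos θ_z = 1365 × 1.0275 × 0.5626 = 789.07 W/m².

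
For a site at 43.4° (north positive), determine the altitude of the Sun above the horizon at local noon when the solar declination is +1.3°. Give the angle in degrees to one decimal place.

47.9°

At local solar noon the hour angle is zero, so the elevation is 90° − |φ − δ| = 90° − |43.4° − (1.3°)| = 90° − 42.1° = 47.9°.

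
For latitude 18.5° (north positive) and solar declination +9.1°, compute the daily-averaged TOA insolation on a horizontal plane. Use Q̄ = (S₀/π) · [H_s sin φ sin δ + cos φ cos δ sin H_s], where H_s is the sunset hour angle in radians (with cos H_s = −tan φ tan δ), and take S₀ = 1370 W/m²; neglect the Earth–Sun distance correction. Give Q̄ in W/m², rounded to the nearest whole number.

cos H_s = −tan(18.5°) · tan(9.1°) = -0.0536, so H_s = arccos(-0.0536) = 93.07°. In radians, H_s = 1.6244.
H_s sin φ sin δ = 1.6244 × 0.3173 × 0.1582 = 0.0815.
cos φ cos δ sin H_s = 0.9483 × 0.9874 × 0.9986 = 0.9350.
Q̄ = (1370/π) × (0.0815 + 0.9350) = 436.08 × 1.0165 = 443.28 W/m².

443 W/m²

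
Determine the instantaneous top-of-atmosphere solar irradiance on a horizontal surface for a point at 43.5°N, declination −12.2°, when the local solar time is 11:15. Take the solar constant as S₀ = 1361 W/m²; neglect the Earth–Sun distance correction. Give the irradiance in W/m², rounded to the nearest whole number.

Hour angle H = 15° × (11.25 − 12) = -11.25°.
With φ = 43.5°, δ = -12.2°, H = -11.25°: sin φ sin δ = -0.1455, cos φ cos δ cos H = 0.6954, so cos θ_z = 0.5499.
Top-of-atmosphere irradiance = S₀ cos θ_z = 1361 × 0.5499 = 748.41 W/m².

748 W/m²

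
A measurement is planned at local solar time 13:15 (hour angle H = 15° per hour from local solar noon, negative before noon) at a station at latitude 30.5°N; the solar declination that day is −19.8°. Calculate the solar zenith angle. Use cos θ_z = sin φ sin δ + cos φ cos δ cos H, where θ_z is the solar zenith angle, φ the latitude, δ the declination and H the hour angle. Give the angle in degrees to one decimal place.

Hour angle H = 15° × (13.25 − 12) = 18.75°.
cos θ_z = sin φ sin δ + cos φ cos δ cos H = (0.5075)(-0.3387) + (0.8616)(0.9409)(0.9469) = 0.5957.
θ_z = arccos(0.5957) = 53.44°.

53.4°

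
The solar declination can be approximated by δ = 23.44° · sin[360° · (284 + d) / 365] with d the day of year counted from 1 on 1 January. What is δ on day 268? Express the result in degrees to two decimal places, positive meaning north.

360 × (284 + 268) / 365 = 544.438°; sin(544.438°) = -0.0774.
δ = 23.44 × -0.0774 = -1.814° ≈ -1.81°.

-1.81°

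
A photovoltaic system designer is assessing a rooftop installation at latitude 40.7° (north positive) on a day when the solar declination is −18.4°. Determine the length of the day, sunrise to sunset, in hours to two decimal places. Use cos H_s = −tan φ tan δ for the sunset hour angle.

The sunset hour angle satisfies cos H_s = −tan φ tan δ = 0.2861, giving H_s = 73.38°.
Day length = 2 H_s / 15° h⁻¹ = 146.76° / 15 = 9.784 h.

9.78 hours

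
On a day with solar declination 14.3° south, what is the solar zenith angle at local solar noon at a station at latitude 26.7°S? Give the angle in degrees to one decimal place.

At local solar noon the hour angle is zero, so the zenith angle is |φ − δ| = |-26.7° − (-14.3°)| = 12.4°.

12.4°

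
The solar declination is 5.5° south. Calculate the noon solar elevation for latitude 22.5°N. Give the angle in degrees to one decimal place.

At local solar noon the hour angle is zero, so the elevation is 90° − |φ − δ| = 90° − |22.5° − (-5.5°)| = 90° − 28.0° = 62.0°.

62.0°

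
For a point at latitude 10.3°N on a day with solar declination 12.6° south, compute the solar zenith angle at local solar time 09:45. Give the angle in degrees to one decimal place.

Hour angle H = 15° × (9.75 − 12) = -33.75°.
cos θ_z = sin(10.3°) sin(-12.6°) + cos(10.3°) cos(-12.6°) cos(-33.75°) = -0.0390 + 0.7984 = 0.7594.
θ_z = arccos(0.7594) = 40.59°.

40.6°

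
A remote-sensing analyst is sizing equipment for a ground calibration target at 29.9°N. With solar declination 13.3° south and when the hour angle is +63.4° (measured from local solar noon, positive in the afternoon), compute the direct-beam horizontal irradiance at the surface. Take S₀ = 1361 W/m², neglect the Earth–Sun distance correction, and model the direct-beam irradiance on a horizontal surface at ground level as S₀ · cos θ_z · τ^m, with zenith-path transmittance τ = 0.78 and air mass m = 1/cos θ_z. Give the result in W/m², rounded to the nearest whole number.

cos θ_z = sin(29.9°) sin(-13.3°) + cos(29.9°) cos(-13.3°) cos(63.40°) = -0.1147 + 0.3777 = 0.2630.
Air mass m = 1/cos θ_z = 1/0.2630 = 3.802; τ^m = 0.78^3.802 = 0.3888.
Surface direct beam = 1361 × 0.2630 × 0.3888 = 139.17 W/m².

139 W/m²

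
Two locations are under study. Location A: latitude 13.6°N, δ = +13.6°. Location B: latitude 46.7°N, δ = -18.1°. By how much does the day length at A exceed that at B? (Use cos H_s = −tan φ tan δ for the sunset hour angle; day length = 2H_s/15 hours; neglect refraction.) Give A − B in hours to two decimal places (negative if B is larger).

A: H_s = arccos(−tan 13.6° · tan 13.6°) = 93.36°, so 2H_s/15 = 12.4480 h.
B: H_s = arccos(−tan 46.7° · tan -18.1°) = 69.71°, so 2H_s/15 = 9.2947 h.
A − B = 12.4480 − 9.2947 = 3.1533 h.

+3.15 h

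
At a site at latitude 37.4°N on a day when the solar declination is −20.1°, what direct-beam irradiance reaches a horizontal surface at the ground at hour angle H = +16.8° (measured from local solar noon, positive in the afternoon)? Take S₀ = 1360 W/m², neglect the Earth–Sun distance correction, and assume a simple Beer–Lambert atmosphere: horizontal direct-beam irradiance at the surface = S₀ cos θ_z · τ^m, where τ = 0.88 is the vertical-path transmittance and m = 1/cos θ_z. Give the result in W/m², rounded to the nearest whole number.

534 W/m²

cos θ_z = sin φ sin δ + cos φ cos δ cos H = (0.6074)(-0.3437) + (0.7944)(0.9391)(0.9573) = 0.5054.
Air mass m = 1/cos θ_z = 1/0.5054 = 1.979; τ^m = 0.88^1.979 = 0.7765.
Surface direct beam = 1360 × 0.5054 × 0.7765 = 533.72 W/m².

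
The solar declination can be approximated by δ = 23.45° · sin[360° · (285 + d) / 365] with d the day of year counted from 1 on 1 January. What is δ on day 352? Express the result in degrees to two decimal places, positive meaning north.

360 × (285 + 352) / 365 = 628.274°; sin(628.274°) = -0.9995.
δ = 23.45 × -0.9995 = -23.438° ≈ -23.44°.

-23.44°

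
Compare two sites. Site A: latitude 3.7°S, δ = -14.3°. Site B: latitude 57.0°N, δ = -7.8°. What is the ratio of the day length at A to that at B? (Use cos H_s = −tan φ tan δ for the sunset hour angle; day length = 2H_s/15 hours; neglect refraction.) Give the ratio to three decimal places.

A: H_s = arccos(−tan -3.7° · tan -14.3°) = 90.94°, so 2H_s/15 = 12.1253 h.
B: H_s = arccos(−tan 57.0° · tan -7.8°) = 77.82°, so 2H_s/15 = 10.3760 h.
Ratio A/B = 12.1253 / 10.3760 = 1.1686.

1.169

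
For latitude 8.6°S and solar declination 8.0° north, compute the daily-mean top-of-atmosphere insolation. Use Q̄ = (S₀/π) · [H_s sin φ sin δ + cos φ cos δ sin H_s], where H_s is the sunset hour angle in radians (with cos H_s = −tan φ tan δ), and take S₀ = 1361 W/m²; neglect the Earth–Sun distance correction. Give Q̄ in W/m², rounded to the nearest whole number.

cos H_s = −tan(-8.6°) · tan(8.0°) = 0.0213, so H_s = arccos(0.0213) = 88.78°. In radians, H_s = 1.5495.
H_s sin φ sin δ = 1.5495 × -0.1495 × 0.1392 = -0.0322.
cos φ cos δ sin H_s = 0.9888 × 0.9903 × 0.9998 = 0.9790.
Q̄ = (1361/π) × (-0.0322 + 0.9790) = 433.22 × 0.9468 = 410.17 W/m².

410 W/m²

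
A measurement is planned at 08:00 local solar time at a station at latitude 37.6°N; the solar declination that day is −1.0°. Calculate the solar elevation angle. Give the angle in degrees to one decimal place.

Hour angle H = 15° × (8 − 12) = -60.00°.
cos θ_z = sin(37.6°) sin(-1.0°) + cos(37.6°) cos(-1.0°) cos(-60.00°) = -0.0106 + 0.3961 = 0.3855.
θ_z = arccos(0.3855) = 67.33°, so the elevation is 90° − 67.33° = 22.67°.

22.7°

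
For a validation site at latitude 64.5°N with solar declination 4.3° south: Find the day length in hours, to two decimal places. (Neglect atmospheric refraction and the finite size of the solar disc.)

cos H_s = −tan(64.5°) · tan(-4.3°) = 0.1576, so H_s = arccos(0.1576) = 80.93°.
Day length = 2 H_s / 15° h⁻¹ = 161.86° / 15 = 10.791 h.

10.79 hours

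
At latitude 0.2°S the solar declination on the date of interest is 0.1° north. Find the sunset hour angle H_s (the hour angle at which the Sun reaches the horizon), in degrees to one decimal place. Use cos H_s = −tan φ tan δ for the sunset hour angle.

cos H_s = −tan(-0.2°) · tan(0.1°) = 0.0000, so H_s = arccos(0.0000) = 90.00°.

90.0°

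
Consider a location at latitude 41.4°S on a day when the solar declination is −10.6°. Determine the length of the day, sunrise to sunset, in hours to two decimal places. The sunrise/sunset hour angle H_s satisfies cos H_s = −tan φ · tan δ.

The sunset hour angle satisfies cos H_s = −tan φ tan δ = -0.1650, giving H_s = 99.50°.
Day length = 2 H_s / 15° h⁻¹ = 199.00° / 15 = 13.267 h.

13.27 hours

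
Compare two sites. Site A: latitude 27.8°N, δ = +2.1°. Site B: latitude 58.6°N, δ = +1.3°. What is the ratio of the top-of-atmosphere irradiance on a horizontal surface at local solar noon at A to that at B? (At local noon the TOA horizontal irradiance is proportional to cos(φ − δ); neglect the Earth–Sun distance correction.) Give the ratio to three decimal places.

A: cos θ_z = cos(27.8° − (2.1°)) = 0.9011.
B: cos θ_z = cos(58.6° − (1.3°)) = 0.5402.
Ratio A/B = 0.9011 / 0.5402 = 1.6681.

1.668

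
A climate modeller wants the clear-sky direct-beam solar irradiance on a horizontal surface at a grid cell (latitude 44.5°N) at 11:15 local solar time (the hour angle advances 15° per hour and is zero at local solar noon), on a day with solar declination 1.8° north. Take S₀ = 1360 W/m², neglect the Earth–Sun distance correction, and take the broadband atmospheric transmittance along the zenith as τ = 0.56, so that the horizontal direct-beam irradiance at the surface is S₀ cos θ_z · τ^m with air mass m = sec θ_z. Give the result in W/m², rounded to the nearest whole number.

Hour angle H = 15° × (11.25 − 12) = -11.25°.
cos θ_z = sin(44.5°) sin(1.8°) + cos(44.5°) cos(1.8°) cos(-11.25°) = 0.0220 + 0.6992 = 0.7212.
Air mass m = 1/cos θ_z = 1/0.7212 = 1.387; τ^m = 0.56^1.387 = 0.4474.
Surface direct beam = 1360 × 0.7212 × 0.4474 = 438.82 W/m².

439 W/m²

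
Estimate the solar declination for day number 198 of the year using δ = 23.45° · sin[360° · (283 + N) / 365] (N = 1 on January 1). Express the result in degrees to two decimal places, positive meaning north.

+21.35°

360 × (283 + 198) / 365 = 474.411°; sin(474.411°) = 0.9106.
δ = 23.45 × 0.9106 = 21.354° ≈ +21.35°.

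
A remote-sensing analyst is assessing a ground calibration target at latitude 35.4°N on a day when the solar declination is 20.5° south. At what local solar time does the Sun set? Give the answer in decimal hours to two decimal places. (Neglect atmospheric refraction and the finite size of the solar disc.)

The sunset hour angle satisfies cos H_s = −tan φ tan δ = 0.2657, giving H_s = 74.59°.
Sunset is at 12 + H_s/15 = 12 + 4.973 = 16.973 h local solar time.

16.97 h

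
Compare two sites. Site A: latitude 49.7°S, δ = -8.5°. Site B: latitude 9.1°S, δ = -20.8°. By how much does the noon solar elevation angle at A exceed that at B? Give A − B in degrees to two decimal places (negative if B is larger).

A: 90° − |-49.7 − (-8.5)| = 48.80°.
B: 90° − |-9.1 − (-20.8)| = 78.30°.
A − B = 48.80 − 78.30 = -29.50°.

-29.50°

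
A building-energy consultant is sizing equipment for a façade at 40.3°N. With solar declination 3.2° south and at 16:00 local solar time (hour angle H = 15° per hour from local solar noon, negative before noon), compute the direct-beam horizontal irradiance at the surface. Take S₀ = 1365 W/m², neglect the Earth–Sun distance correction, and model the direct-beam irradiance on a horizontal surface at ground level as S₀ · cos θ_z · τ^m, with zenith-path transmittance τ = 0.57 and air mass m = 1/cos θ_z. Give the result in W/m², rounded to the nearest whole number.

Hour angle H = 15° × (16 − 12) = 60.00°.
With φ = 40.3°, δ = -3.2°, H = 60.00°: sin φ sin δ = -0.0361, cos φ cos δ cos H = 0.3807, so cos θ_z = 0.3446.
Air mass m = 1/cos θ_z = 1/0.3446 = 2.902; τ^m = 0.57^2.902 = 0.1957.
Surface direct beam = 1365 × 0.3446 × 0.1957 = 92.05 W/m².

92 W/m²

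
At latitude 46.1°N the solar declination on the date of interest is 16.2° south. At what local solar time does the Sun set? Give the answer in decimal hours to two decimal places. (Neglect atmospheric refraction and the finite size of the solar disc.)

16.83 h

The sunset hour angle satisfies cos H_s = −tan φ tan δ = 0.3019, giving H_s = 72.43°.
Sunset is at 12 + H_s/15 = 12 + 4.829 = 16.829 h local solar time.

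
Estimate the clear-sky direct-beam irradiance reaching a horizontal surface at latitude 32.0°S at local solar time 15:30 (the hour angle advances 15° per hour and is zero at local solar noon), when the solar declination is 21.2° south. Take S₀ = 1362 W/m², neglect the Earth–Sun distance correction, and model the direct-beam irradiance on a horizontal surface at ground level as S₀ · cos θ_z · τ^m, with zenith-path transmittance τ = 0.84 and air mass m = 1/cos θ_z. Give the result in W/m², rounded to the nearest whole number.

707 W/m²

Hour angle H = 15° × (15.5 − 12) = 52.50°.
cos θ_z = sin φ sin δ + cos φ cos δ cos H = (-0.5299)(-0.3616) + (0.8480)(0.9323)(0.6088) = 0.6729.
Air mass m = 1/cos θ_z = 1/0.6729 = 1.486; τ^m = 0.84^1.486 = 0.7718.
Surface direct beam = 1362 × 0.6729 × 0.7718 = 707.35 W/m².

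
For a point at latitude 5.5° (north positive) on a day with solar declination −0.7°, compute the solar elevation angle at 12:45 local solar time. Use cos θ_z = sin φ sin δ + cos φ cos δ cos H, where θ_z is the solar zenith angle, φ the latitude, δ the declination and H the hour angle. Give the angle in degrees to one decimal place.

Hour angle H = 15° × (12.75 − 12) = 11.25°.
cos θ_z = sin(5.5°) sin(-0.7°) + cos(5.5°) cos(-0.7°) cos(11.25°) = -0.0012 + 0.9762 = 0.9750.
θ_z = arccos(0.9750) = 12.84°, so the elevation is 90° − 12.84° = 77.16°.

77.2°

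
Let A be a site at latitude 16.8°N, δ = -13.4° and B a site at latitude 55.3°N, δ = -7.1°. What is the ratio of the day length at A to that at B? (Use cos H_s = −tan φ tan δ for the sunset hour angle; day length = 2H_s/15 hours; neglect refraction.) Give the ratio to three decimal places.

A: H_s = arccos(−tan 16.8° · tan -13.4°) = 85.88°, so 2H_s/15 = 11.4507 h.
B: H_s = arccos(−tan 55.3° · tan -7.1°) = 79.64°, so 2H_s/15 = 10.6187 h.
Ratio A/B = 11.4507 / 10.6187 = 1.0784.

1.078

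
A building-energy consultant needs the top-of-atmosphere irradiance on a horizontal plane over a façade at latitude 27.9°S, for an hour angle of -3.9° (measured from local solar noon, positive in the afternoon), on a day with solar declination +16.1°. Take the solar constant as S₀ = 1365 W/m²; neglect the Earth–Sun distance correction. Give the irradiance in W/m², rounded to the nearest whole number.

979 W/m²

cos θ_z = sin φ sin δ + cos φ cos δ cos H = (-0.4679)(0.2773) + (0.8838)(0.9608)(0.9977) = 0.7175.
Top-of-atmosphere irradiance = S₀ cos θ_z = 1365 × 0.7175 = 979.39 W/m².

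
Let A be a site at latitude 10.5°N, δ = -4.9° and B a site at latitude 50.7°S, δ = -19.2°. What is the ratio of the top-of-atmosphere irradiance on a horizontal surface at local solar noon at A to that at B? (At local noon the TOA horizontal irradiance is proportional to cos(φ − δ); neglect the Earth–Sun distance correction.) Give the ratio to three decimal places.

A: cos θ_z = cos(10.5° − (-4.9°)) = 0.9641.
B: cos θ_z = cos(-50.7° − (-19.2°)) = 0.8526.
Ratio A/B = 0.9641 / 0.8526 = 1.1308.

1.131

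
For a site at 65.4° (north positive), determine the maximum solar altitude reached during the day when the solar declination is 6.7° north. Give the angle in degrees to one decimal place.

31.3°

At local solar noon the hour angle is zero, so the elevation is 90° − |φ − δ| = 90° − |65.4° − (6.7°)| = 90° − 58.7° = 31.3°.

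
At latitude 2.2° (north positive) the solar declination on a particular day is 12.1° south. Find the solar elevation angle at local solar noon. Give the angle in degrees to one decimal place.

At local solar noon the hour angle is zero, so the elevation is 90° − |φ − δ| = 90° − |2.2° − (-12.1°)| = 90° − 14.3° = 75.7°.

75.7°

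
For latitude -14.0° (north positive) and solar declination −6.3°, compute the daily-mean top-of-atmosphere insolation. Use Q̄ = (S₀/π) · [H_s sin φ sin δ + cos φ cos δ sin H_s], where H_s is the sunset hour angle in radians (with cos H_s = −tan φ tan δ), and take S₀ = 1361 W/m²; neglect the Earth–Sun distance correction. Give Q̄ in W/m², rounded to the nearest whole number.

The sunset hour angle satisfies cos H_s = −tan φ tan δ = -0.0275, giving H_s = 91.58°. In radians, H_s = 1.5984.
H_s sin φ sin δ = 1.5984 × -0.2419 × -0.1097 = 0.0424.
cos φ cos δ sin H_s = 0.9703 × 0.9940 × 0.9996 = 0.9641.
Q̄ = (1361/π) × (0.0424 + 0.9641) = 433.22 × 1.0065 = 436.04 W/m².

436 W/m²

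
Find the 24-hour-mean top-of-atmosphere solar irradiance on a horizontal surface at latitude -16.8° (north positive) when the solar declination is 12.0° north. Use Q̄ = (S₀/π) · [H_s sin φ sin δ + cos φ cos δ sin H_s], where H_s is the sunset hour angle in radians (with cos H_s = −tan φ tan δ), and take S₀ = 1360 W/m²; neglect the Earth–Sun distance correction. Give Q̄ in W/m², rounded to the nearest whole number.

365 W/m²

The sunset hour angle satisfies cos H_s = −tan φ tan δ = 0.0642, giving H_s = 86.32°. In radians, H_s = 1.5066.
H_s sin φ sin δ = 1.5066 × -0.2890 × 0.2079 = -0.0905.
cos φ cos δ sin H_s = 0.9573 × 0.9781 × 0.9979 = 0.9344.
Q̄ = (1360/π) × (-0.0905 + 0.9344) = 432.90 × 0.8439 = 365.32 W/m².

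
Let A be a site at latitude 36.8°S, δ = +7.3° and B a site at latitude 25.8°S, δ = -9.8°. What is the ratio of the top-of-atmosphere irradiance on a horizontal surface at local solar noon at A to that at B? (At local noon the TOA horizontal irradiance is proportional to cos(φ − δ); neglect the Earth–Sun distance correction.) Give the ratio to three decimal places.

0.747

A: cos θ_z = cos(-36.8° − (7.3°)) = 0.7181.
B: cos θ_z = cos(-25.8° − (-9.8°)) = 0.9613.
Ratio A/B = 0.7181 / 0.9613 = 0.7470.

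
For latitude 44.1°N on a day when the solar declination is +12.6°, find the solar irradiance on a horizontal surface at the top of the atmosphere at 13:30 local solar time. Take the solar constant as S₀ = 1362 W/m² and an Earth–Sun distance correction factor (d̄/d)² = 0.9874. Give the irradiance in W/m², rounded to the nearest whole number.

Hour angle H = 15° × (13.5 − 12) = 22.50°.
cos θ_z = sin φ sin δ + cos φ cos δ cos H = (0.6959)(0.2181) + (0.7181)(0.9759)(0.9239) = 0.7992.
Top-of-atmosphere irradiance = S₀ (d̄/d)² cos θ_z = 1362 × 0.9874 × 0.7992 = 1074.80 W/m².

1075 W/m²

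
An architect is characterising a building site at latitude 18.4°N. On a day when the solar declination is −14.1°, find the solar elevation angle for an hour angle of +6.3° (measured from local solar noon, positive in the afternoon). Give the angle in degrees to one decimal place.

cos θ_z = sin(18.4°) sin(-14.1°) + cos(18.4°) cos(-14.1°) cos(6.30°) = -0.0769 + 0.9147 = 0.8378.
θ_z = arccos(0.8378) = 33.09°, so the elevation is 90° − 33.09° = 56.91°.

56.9°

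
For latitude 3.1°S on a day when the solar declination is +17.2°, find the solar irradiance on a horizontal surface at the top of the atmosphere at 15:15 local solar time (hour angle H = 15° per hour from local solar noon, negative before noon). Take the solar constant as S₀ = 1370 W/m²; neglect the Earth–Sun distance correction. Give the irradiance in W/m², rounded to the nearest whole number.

Hour angle H = 15° × (15.25 − 12) = 48.75°.
With φ = -3.1°, δ = 17.2°, H = 48.75°: sin φ sin δ = -0.0160, cos φ cos δ cos H = 0.6289, so cos θ_z = 0.6129.
Top-of-atmosphere irradiance = S₀ cos θ_z = 1370 × 0.6129 = 839.67 W/m².

840 W/m²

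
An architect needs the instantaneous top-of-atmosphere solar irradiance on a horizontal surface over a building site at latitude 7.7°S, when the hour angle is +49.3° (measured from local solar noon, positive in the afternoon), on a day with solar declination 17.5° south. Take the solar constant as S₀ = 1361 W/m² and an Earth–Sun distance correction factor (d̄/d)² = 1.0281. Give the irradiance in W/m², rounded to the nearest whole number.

With φ = -7.7°, δ = -17.5°, H = 49.30°: sin φ sin δ = 0.0403, cos φ cos δ cos H = 0.6163, so cos θ_z = 0.6566.
Top-of-atmosphere irradiance = S₀ (d̄/d)² cos θ_z = 1361 × 1.0281 × 0.6566 = 918.74 W/m².

919 W/m²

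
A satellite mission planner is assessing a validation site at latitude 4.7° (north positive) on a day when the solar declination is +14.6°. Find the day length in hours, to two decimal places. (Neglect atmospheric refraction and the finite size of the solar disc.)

The sunset hour angle satisfies cos H_s = −tan φ tan δ = -0.0214, giving H_s = 91.23°.
Day length = 2 H_s / 15° h⁻¹ = 182.46° / 15 = 12.164 h.

12.16 hours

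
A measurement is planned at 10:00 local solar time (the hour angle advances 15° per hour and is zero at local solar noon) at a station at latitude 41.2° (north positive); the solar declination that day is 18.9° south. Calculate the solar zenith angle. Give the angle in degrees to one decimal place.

66.2°

Hour angle H = 15° × (10 − 12) = -30.00°.
cos θ_z = sin(41.2°) sin(-18.9°) + cos(41.2°) cos(-18.9°) cos(-30.00°) = -0.2134 + 0.6165 = 0.4031.
θ_z = arccos(0.4031) = 66.23°.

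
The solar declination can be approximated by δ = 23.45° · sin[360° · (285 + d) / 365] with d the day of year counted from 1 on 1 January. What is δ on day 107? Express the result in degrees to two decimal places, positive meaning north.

+10.51°

360 × (285 + 107) / 365 = 386.630°; sin(386.630°) = 0.4482.
δ = 23.45 × 0.4482 = 10.510° ≈ +10.51°.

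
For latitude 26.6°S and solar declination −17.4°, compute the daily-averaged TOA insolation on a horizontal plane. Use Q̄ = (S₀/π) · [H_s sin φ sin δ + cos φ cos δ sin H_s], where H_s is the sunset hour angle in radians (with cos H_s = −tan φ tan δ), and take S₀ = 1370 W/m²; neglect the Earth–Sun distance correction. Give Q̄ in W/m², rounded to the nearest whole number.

The sunset hour angle satisfies cos H_s = −tan φ tan δ = -0.1569, giving H_s = 99.03°. In radians, H_s = 1.7284.
H_s sin φ sin δ = 1.7284 × -0.4478 × -0.2990 = 0.2314.
cos φ cos δ sin H_s = 0.8942 × 0.9542 × 0.9876 = 0.8427.
Q̄ = (1370/π) × (0.2314 + 0.8427) = 436.08 × 1.0741 = 468.39 W/m².

468 W/m²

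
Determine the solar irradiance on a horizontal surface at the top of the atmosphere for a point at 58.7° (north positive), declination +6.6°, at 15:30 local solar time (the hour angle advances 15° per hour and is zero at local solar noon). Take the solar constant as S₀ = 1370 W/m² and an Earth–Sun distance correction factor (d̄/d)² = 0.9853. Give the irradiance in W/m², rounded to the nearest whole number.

557 W/m²

Hour angle H = 15° × (15.5 − 12) = 52.50°.
cos θ_z = sin φ sin δ + cos φ cos δ cos H = (0.8545)(0.1149) + (0.5195)(0.9934)(0.6088) = 0.4124.
Top-of-atmosphere irradiance = S₀ (d̄/d)² cos θ_z = 1370 × 0.9853 × 0.4124 = 556.68 W/m².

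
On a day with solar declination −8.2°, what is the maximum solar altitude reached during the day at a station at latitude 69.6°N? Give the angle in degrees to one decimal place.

At local solar noon the hour angle is zero, so the elevation is 90° − |φ − δ| = 90° − |69.6° − (-8.2°)| = 90° − 77.8° = 12.2°.

12.2°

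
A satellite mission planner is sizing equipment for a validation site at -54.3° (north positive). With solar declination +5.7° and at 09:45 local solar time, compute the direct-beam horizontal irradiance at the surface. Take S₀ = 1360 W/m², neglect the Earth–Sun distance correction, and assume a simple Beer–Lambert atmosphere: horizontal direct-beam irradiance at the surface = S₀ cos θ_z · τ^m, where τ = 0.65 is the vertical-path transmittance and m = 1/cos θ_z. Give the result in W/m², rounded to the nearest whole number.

187 W/m²

Hour angle H = 15° × (9.75 − 12) = -33.75°.
cos θ_z = sin(-54.3°) sin(5.7°) + cos(-54.3°) cos(5.7°) cos(-33.75°) = -0.0807 + 0.4828 = 0.4021.
Air mass m = 1/cos θ_z = 1/0.4021 = 2.487; τ^m = 0.65^2.487 = 0.3425.
Surface direct beam = 1360 × 0.4021 × 0.3425 = 187.30 W/m².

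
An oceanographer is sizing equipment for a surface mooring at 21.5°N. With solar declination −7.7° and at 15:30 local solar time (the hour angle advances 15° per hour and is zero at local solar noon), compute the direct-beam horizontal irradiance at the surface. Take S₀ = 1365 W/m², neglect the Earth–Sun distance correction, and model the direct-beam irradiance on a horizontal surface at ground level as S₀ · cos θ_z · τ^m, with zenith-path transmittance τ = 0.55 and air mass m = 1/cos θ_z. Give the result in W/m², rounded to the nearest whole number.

Hour angle H = 15° × (15.5 − 12) = 52.50°.
cos θ_z = sin(21.5°) sin(-7.7°) + cos(21.5°) cos(-7.7°) cos(52.50°) = -0.0491 + 0.5613 = 0.5122.
Air mass m = 1/cos θ_z = 1/0.5122 = 1.952; τ^m = 0.55^1.952 = 0.3113.
Surface direct beam = 1365 × 0.5122 × 0.3113 = 217.65 W/m².

218 W/m²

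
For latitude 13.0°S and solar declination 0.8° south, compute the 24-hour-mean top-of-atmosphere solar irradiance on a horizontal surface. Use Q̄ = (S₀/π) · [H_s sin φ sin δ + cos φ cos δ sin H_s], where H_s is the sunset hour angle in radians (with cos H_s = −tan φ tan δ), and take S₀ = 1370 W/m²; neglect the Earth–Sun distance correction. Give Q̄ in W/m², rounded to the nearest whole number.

427 W/m²

The sunset hour angle satisfies cos H_s = −tan φ tan δ = -0.0032, giving H_s = 90.18°. In radians, H_s = 1.5739.
H_s sin φ sin δ = 1.5739 × -0.2250 × -0.0140 = 0.0050.
cos φ cos δ sin H_s = 0.9744 × 0.9999 × 1.0000 = 0.9743.
Q̄ = (1370/π) × (0.0050 + 0.9743) = 436.08 × 0.9793 = 427.05 W/m².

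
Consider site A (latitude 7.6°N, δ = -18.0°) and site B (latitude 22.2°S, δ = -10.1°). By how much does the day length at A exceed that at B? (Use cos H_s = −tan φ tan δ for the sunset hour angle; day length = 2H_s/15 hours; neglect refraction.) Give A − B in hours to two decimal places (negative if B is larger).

A: H_s = arccos(−tan 7.6° · tan -18.0°) = 87.52°, so 2H_s/15 = 11.6693 h.
B: H_s = arccos(−tan -22.2° · tan -10.1°) = 94.17°, so 2H_s/15 = 12.5560 h.
A − B = 11.6693 − 12.5560 = -0.8867 h.

-0.89 h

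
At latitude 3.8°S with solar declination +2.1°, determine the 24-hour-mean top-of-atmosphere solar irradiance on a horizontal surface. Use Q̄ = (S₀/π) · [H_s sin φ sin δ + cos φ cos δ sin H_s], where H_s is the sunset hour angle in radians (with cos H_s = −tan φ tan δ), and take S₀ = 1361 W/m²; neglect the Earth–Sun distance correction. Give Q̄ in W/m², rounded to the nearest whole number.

−tan φ tan δ = −(-0.0664)(0.0367) = 0.0024; H_s = arccos(0.0024) = 89.86°. In radians, H_s = 1.5684.
H_s sin φ sin δ = 1.5684 × -0.0663 × 0.0366 = -0.0038.
cos φ cos δ sin H_s = 0.9978 × 0.9993 × 1.0000 = 0.9971.
Q̄ = (1361/π) × (-0.0038 + 0.9971) = 433.22 × 0.9933 = 430.32 W/m².

430 W/m²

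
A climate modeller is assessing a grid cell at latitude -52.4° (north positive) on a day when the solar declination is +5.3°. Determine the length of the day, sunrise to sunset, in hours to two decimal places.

11.08 hours

The sunset hour angle satisfies cos H_s = −tan φ tan δ = 0.1205, giving H_s = 83.08°.
Day length = 2 H_s / 15° h⁻¹ = 166.16° / 15 = 11.077 h.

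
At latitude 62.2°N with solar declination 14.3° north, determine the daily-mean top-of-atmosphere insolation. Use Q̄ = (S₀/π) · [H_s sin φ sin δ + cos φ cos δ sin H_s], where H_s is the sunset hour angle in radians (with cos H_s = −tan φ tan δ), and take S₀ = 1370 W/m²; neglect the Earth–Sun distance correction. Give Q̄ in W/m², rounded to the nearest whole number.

370 W/m²

The sunset hour angle satisfies cos H_s = −tan φ tan δ = -0.4835, giving H_s = 118.91°. In radians, H_s = 2.0754.
H_s sin φ sin δ = 2.0754 × 0.8846 × 0.2470 = 0.4535.
cos φ cos δ sin H_s = 0.4664 × 0.9690 × 0.8754 = 0.3956.
Q̄ = (1370/π) × (0.4535 + 0.3956) = 436.08 × 0.8491 = 370.28 W/m².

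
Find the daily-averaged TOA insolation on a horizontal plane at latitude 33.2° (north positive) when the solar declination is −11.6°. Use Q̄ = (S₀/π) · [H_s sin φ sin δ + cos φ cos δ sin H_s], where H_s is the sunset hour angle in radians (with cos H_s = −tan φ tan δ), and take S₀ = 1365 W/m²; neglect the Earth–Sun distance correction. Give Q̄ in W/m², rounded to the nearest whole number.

−tan φ tan δ = −(0.6544)(-0.2053) = 0.1343; H_s = arccos(0.1343) = 82.28°. In radians, H_s = 1.4361.
H_s sin φ sin δ = 1.4361 × 0.5476 × -0.2011 = -0.1581.
cos φ cos δ sin H_s = 0.8368 × 0.9796 × 0.9909 = 0.8123.
Q̄ = (1365/π) × (-0.1581 + 0.8123) = 434.49 × 0.6542 = 284.24 W/m².

284 W/m²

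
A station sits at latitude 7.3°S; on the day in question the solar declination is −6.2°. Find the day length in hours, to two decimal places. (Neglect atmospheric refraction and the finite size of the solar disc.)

cos H_s = −tan(-7.3°) · tan(-6.2°) = -0.0139, so H_s = arccos(-0.0139) = 90.80°.
Day length = 2 H_s / 15° h⁻¹ = 181.60° / 15 = 12.107 h.

12.11 hours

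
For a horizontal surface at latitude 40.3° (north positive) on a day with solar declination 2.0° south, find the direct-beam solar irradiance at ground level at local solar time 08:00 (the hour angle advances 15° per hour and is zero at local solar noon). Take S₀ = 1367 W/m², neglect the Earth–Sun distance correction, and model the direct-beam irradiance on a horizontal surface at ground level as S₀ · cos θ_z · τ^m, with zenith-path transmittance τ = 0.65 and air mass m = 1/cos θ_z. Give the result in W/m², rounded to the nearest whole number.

Hour angle H = 15° × (8 − 12) = -60.00°.
With φ = 40.3°, δ = -2.0°, H = -60.00°: sin φ sin δ = -0.0226, cos φ cos δ cos H = 0.3811, so cos θ_z = 0.3585.
Air mass m = 1/cos θ_z = 1/0.3585 = 2.789; τ^m = 0.65^2.789 = 0.3008.
Surface direct beam = 1367 × 0.3585 × 0.3008 = 147.41 W/m².

147 W/m²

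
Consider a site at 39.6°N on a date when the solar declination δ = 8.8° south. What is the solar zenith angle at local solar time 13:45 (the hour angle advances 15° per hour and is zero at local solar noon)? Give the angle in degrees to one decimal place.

54.2°

Hour angle H = 15° × (13.75 − 12) = 26.25°.
cos θ_z = sin φ sin δ + cos φ cos δ cos H = (0.6374)(-0.1530) + (0.7705)(0.9882)(0.8969) = 0.5854.
θ_z = arccos(0.5854) = 54.17°.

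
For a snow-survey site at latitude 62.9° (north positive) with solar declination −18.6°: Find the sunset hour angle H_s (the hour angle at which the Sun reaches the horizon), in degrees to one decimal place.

48.9°

The sunset hour angle satisfies cos H_s = −tan φ tan δ = 0.6577, giving H_s = 48.88°.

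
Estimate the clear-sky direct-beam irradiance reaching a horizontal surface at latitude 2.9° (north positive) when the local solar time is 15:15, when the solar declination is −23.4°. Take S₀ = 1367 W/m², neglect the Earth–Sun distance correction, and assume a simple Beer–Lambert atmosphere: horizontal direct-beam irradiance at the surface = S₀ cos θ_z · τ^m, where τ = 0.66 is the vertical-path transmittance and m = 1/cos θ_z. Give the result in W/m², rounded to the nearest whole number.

392 W/m²

Hour angle H = 15° × (15.25 − 12) = 48.75°.
With φ = 2.9°, δ = -23.4°, H = 48.75°: sin φ sin δ = -0.0201, cos φ cos δ cos H = 0.6043, so cos θ_z = 0.5842.
Air mass m = 1/cos θ_z = 1/0.5842 = 1.712; τ^m = 0.66^1.712 = 0.4910.
Surface direct beam = 1367 × 0.5842 × 0.4910 = 392.11 W/m².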